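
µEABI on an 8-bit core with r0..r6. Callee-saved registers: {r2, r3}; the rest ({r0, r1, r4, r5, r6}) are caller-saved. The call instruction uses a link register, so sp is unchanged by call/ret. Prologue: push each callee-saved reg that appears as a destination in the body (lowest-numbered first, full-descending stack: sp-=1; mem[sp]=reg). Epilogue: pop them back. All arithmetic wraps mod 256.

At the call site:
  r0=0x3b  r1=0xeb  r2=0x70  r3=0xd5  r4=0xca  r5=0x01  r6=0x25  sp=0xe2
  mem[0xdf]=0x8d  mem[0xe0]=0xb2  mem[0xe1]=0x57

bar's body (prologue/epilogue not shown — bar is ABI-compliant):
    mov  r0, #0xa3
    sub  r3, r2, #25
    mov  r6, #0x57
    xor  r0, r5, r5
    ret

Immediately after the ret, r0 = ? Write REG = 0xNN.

prologue: push r3 → mem[0xe1]=0xd5, sp=0xe1
body[0] mov  r0, #0xa3 → r0=0xa3
body[1] sub  r3, r2, #25 → r3=0x57
body[2] mov  r6, #0x57 → r6=0x57
body[3] xor  r0, r5, r5 → r0=0x00
epilogue: pop r3=0xd5, sp=0xe2
r0 is caller-saved → body value

REG = 0x00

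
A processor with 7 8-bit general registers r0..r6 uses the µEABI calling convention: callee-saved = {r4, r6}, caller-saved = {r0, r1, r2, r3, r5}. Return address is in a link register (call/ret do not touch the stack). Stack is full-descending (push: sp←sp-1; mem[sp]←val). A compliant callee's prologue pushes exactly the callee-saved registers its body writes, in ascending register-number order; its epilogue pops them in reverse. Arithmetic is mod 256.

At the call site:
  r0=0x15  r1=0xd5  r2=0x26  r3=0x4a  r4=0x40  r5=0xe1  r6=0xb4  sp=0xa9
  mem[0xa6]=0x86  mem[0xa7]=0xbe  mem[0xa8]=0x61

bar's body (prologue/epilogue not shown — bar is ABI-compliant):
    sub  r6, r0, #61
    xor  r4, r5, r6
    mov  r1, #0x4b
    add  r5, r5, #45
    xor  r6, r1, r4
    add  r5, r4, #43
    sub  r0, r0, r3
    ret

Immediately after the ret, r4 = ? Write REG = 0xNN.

prologue: push r4 -> mem[0xa8]=0x40, sp=0xa8
prologue: push r6 -> mem[0xa7]=0xb4, sp=0xa7
body[0] sub  r6, r0, #61 -> r6=0xd8
body[1] xor  r4, r5, r6 -> r4=0x39
body[2] mov  r1, #0x4b -> r1=0x4b
body[3] add  r5, r5, #45 -> r5=0x0e
body[4] xor  r6, r1, r4 -> r6=0x72
body[5] add  r5, r4, #43 -> r5=0x64
body[6] sub  r0, r0, r3 -> r0=0xcb
epilogue: pop r6=0xb4, sp=0xa8
epilogue: pop r4=0x40, sp=0xa9
r4 is callee-saved -> restored

REG = 0x40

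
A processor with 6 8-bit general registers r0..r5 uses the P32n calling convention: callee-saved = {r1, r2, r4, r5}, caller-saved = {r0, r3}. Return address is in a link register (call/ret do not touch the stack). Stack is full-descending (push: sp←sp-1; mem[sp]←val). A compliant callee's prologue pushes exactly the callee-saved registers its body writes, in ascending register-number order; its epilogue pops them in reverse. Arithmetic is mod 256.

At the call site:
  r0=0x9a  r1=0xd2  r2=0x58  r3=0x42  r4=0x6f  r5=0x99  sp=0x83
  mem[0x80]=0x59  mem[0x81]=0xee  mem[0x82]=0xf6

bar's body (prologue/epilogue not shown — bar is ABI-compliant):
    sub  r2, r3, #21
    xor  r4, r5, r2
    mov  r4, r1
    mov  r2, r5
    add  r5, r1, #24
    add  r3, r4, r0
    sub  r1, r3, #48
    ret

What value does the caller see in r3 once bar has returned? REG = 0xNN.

prologue: push r1 -> mem[0x82]=0xd2, sp=0x82
prologue: push r2 -> mem[0x81]=0x58, sp=0x81
prologue: push r4 -> mem[0x80]=0x6f, sp=0x80
prologue: push r5 -> mem[0x7f]=0x99, sp=0x7f
body[0] sub  r2, r3, #21 -> r2=0x2d
body[1] xor  r4, r5, r2 -> r4=0xb4
body[2] mov  r4, r1 -> r4=0xd2
body[3] mov  r2, r5 -> r2=0x99
body[4] add  r5, r1, #24 -> r5=0xea
body[5] add  r3, r4, r0 -> r3=0x6c
body[6] sub  r1, r3, #48 -> r1=0x3c
epilogue: pop r5=0x99, sp=0x80
epilogue: pop r4=0x6f, sp=0x81
epilogue: pop r2=0x58, sp=0x82
epilogue: pop r1=0xd2, sp=0x83
r3 is caller-saved -> body value

REG = 0x6c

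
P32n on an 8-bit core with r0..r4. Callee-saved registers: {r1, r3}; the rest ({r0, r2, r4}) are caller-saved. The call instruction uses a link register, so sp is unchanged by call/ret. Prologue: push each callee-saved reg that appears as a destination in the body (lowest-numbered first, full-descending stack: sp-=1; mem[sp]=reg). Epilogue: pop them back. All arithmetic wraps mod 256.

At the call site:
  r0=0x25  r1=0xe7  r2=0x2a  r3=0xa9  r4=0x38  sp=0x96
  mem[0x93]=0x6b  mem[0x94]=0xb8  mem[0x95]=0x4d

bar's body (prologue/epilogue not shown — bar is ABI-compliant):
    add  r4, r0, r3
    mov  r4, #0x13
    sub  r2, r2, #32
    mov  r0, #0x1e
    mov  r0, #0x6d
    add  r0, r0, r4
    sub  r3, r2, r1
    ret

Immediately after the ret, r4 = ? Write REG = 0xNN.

REG = 0x13

prologue: push r3 → mem[0x95]=0xa9, sp=0x95
body[0] add  r4, r0, r3 → r4=0xce
body[1] mov  r4, #0x13 → r4=0x13
body[2] sub  r2, r2, #32 → r2=0x0a
body[3] mov  r0, #0x1e → r0=0x1e
body[4] mov  r0, #0x6d → r0=0x6d
body[5] add  r0, r0, r4 → r0=0x80
body[6] sub  r3, r2, r1 → r3=0x23
epilogue: pop r3=0xa9, sp=0x96
r4 is caller-saved → body value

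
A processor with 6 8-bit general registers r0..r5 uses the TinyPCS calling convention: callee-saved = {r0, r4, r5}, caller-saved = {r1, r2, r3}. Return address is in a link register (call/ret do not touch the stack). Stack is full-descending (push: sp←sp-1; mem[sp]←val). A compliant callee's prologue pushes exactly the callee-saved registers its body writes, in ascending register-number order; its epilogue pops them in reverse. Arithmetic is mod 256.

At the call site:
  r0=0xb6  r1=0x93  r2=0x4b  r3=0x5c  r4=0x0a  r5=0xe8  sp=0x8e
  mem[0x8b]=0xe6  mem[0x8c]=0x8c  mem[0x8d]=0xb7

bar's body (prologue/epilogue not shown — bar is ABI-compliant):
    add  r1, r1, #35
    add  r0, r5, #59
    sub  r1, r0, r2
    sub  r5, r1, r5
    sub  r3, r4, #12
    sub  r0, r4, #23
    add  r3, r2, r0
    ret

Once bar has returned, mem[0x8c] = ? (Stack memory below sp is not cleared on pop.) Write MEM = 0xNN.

prologue: push r0 -> mem[0x8d]=0xb6, sp=0x8d
prologue: push r5 -> mem[0x8c]=0xe8, sp=0x8c
body[0] add  r1, r1, #35 -> r1=0xb6
body[1] add  r0, r5, #59 -> r0=0x23
body[2] sub  r1, r0, r2 -> r1=0xd8
body[3] sub  r5, r1, r5 -> r5=0xf0
body[4] sub  r3, r4, #12 -> r3=0xfe
body[5] sub  r0, r4, #23 -> r0=0xf3
body[6] add  r3, r2, r0 -> r3=0x3e
epilogue: pop r5=0xe8, sp=0x8d
epilogue: pop r0=0xb6, sp=0x8e
prologue pushed ['r0', 'r5'] at ['0x8d', '0x8c']

MEM = 0xe8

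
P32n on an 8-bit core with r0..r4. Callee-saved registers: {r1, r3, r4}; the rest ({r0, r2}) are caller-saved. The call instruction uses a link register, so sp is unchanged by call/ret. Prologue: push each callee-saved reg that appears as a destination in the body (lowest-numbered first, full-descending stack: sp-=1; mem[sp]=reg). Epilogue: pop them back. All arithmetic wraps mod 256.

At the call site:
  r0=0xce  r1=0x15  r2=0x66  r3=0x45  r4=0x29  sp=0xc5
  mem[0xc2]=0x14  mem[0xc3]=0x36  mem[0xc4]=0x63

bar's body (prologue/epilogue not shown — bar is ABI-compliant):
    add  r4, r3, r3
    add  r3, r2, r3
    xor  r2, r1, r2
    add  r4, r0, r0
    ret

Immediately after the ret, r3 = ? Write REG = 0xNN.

REG = 0x45

prologue: push r3 -> mem[0xc4]=0x45, sp=0xc4
prologue: push r4 -> mem[0xc3]=0x29, sp=0xc3
body[0] add  r4, r3, r3 -> r4=0x8a
body[1] add  r3, r2, r3 -> r3=0xab
body[2] xor  r2, r1, r2 -> r2=0x73
body[3] add  r4, r0, r0 -> r4=0x9c
epilogue: pop r4=0x29, sp=0xc4
epilogue: pop r3=0x45, sp=0xc5
r3 is callee-saved -> restored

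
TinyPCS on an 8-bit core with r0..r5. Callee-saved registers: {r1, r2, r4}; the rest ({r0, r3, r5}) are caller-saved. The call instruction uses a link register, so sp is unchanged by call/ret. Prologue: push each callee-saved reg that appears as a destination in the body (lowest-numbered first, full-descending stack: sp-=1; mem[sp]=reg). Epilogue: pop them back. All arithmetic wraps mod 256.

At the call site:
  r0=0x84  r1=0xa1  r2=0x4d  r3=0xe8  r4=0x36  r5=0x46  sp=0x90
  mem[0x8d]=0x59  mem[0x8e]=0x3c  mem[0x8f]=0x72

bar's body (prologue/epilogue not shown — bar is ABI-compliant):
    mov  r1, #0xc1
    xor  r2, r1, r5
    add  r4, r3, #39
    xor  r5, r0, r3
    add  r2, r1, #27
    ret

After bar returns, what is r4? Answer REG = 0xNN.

prologue: push r1 → mem[0x8f]=0xa1, sp=0x8f
prologue: push r2 → mem[0x8e]=0x4d, sp=0x8e
prologue: push r4 → mem[0x8d]=0x36, sp=0x8d
body[0] mov  r1, #0xc1 → r1=0xc1
body[1] xor  r2, r1, r5 → r2=0x87
body[2] add  r4, r3, #39 → r4=0x0f
body[3] xor  r5, r0, r3 → r5=0x6c
body[4] add  r2, r1, #27 → r2=0xdc
epilogue: pop r4=0x36, sp=0x8e
epilogue: pop r2=0x4d, sp=0x8f
epilogue: pop r1=0xa1, sp=0x90
r4 is callee-saved → restored

REG = 0x36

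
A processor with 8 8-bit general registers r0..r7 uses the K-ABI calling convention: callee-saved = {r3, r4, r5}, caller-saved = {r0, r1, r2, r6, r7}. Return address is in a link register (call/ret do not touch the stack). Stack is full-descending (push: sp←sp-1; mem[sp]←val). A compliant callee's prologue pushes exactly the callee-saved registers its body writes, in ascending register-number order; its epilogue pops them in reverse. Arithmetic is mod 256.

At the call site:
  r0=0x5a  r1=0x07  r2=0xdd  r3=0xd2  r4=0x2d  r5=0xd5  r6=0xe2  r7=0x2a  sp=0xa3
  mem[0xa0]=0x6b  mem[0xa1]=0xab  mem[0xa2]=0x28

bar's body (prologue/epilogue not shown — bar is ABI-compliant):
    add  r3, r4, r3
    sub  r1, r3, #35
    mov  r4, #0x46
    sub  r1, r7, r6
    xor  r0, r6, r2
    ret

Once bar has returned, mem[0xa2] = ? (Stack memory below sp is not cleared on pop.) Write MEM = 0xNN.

MEM = 0xd2

prologue: push r3 -> mem[0xa2]=0xd2, sp=0xa2
prologue: push r4 -> mem[0xa1]=0x2d, sp=0xa1
body[0] add  r3, r4, r3 -> r3=0xff
body[1] sub  r1, r3, #35 -> r1=0xdc
body[2] mov  r4, #0x46 -> r4=0x46
body[3] sub  r1, r7, r6 -> r1=0x48
body[4] xor  r0, r6, r2 -> r0=0x3f
epilogue: pop r4=0x2d, sp=0xa2
epilogue: pop r3=0xd2, sp=0xa3
prologue pushed ['r3', 'r4'] at ['0xa2', '0xa1']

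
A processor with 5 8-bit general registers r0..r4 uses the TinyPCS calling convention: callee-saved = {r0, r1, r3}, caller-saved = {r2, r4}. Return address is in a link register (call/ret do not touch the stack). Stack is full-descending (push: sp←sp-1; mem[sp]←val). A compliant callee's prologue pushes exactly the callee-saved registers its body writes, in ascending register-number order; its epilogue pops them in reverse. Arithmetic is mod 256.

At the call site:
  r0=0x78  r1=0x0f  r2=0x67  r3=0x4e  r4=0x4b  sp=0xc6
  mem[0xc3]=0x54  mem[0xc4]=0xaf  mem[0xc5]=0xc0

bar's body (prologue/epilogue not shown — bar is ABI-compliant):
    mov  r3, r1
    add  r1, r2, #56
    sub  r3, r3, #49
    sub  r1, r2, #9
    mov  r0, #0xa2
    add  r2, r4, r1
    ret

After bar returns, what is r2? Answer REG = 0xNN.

REG = 0xa9

prologue: push r0 -> mem[0xc5]=0x78, sp=0xc5
prologue: push r1 -> mem[0xc4]=0x0f, sp=0xc4
prologue: push r3 -> mem[0xc3]=0x4e, sp=0xc3
body[0] mov  r3, r1 -> r3=0x0f
body[1] add  r1, r2, #56 -> r1=0x9f
body[2] sub  r3, r3, #49 -> r3=0xde
body[3] sub  r1, r2, #9 -> r1=0x5e
body[4] mov  r0, #0xa2 -> r0=0xa2
body[5] add  r2, r4, r1 -> r2=0xa9
epilogue: pop r3=0x4e, sp=0xc4
epilogue: pop r1=0x0f, sp=0xc5
epilogue: pop r0=0x78, sp=0xc6
r2 is caller-saved -> body value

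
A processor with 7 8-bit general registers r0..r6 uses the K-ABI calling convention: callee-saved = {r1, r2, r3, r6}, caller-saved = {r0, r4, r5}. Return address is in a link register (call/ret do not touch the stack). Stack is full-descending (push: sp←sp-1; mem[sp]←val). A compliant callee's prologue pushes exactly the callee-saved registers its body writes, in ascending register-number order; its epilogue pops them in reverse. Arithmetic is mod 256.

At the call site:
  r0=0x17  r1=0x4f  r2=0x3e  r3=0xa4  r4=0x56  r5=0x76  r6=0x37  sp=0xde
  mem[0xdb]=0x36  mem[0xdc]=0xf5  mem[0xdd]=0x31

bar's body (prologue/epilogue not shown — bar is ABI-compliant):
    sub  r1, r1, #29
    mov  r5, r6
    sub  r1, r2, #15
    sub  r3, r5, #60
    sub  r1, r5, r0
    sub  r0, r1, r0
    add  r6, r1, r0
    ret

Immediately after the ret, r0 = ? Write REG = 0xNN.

REG = 0x09

prologue: push r1 → mem[0xdd]=0x4f, sp=0xdd
prologue: push r3 → mem[0xdc]=0xa4, sp=0xdc
prologue: push r6 → mem[0xdb]=0x37, sp=0xdb
body[0] sub  r1, r1, #29 → r1=0x32
body[1] mov  r5, r6 → r5=0x37
body[2] sub  r1, r2, #15 → r1=0x2f
body[3] sub  r3, r5, #60 → r3=0xfb
body[4] sub  r1, r5, r0 → r1=0x20
body[5] sub  r0, r1, r0 → r0=0x09
body[6] add  r6, r1, r0 → r6=0x29
epilogue: pop r6=0x37, sp=0xdc
epilogue: pop r3=0xa4, sp=0xdd
epilogue: pop r1=0x4f, sp=0xde
r0 is caller-saved → body value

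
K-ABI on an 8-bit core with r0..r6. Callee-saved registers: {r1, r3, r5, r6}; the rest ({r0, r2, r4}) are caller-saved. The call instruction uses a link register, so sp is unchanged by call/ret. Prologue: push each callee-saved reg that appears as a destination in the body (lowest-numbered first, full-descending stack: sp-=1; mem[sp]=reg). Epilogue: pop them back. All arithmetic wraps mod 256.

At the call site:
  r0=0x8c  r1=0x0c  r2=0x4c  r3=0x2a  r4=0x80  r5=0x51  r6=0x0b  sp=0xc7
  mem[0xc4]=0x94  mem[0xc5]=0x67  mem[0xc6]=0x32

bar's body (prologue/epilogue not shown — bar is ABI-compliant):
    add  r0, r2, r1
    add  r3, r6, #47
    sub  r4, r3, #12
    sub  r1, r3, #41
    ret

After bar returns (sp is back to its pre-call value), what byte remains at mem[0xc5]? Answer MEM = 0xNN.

MEM = 0x2a

prologue: push r1 -> mem[0xc6]=0x0c, sp=0xc6
prologue: push r3 -> mem[0xc5]=0x2a, sp=0xc5
body[0] add  r0, r2, r1 -> r0=0x58
body[1] add  r3, r6, #47 -> r3=0x3a
body[2] sub  r4, r3, #12 -> r4=0x2e
body[3] sub  r1, r3, #41 -> r1=0x11
epilogue: pop r3=0x2a, sp=0xc6
epilogue: pop r1=0x0c, sp=0xc7
prologue pushed ['r1', 'r3'] at ['0xc6', '0xc5']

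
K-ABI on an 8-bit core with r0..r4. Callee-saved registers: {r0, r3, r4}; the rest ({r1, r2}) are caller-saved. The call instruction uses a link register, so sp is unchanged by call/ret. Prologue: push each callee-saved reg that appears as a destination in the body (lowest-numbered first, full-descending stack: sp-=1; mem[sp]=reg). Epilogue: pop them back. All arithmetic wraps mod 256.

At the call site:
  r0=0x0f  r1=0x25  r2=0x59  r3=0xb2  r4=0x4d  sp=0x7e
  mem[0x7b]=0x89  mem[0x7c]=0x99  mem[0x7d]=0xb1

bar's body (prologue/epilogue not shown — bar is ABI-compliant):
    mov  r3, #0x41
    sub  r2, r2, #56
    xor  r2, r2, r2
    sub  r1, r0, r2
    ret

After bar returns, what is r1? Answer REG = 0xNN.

prologue: push r3 -> mem[0x7d]=0xb2, sp=0x7d
body[0] mov  r3, #0x41 -> r3=0x41
body[1] sub  r2, r2, #56 -> r2=0x21
body[2] xor  r2, r2, r2 -> r2=0x00
body[3] sub  r1, r0, r2 -> r1=0x0f
epilogue: pop r3=0xb2, sp=0x7e
r1 is caller-saved -> body value

REG = 0x0f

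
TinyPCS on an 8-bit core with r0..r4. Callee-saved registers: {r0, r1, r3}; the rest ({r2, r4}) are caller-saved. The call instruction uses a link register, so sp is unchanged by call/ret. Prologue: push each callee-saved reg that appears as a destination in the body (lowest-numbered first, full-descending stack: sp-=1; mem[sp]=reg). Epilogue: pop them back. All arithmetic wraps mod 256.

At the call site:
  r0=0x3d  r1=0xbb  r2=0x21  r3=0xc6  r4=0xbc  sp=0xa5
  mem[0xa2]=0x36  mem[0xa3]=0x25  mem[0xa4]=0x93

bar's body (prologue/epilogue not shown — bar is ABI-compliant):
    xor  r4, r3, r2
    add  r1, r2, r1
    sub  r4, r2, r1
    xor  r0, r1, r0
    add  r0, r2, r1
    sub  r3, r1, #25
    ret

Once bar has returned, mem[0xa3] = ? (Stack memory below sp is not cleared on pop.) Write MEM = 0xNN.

prologue: push r0 -> mem[0xa4]=0x3d, sp=0xa4
prologue: push r1 -> mem[0xa3]=0xbb, sp=0xa3
prologue: push r3 -> mem[0xa2]=0xc6, sp=0xa2
body[0] xor  r4, r3, r2 -> r4=0xe7
body[1] add  r1, r2, r1 -> r1=0xdc
body[2] sub  r4, r2, r1 -> r4=0x45
body[3] xor  r0, r1, r0 -> r0=0xe1
body[4] add  r0, r2, r1 -> r0=0xfd
body[5] sub  r3, r1, #25 -> r3=0xc3
epilogue: pop r3=0xc6, sp=0xa3
epilogue: pop r1=0xbb, sp=0xa4
epilogue: pop r0=0x3d, sp=0xa5
prologue pushed ['r0', 'r1', 'r3'] at ['0xa4', '0xa3', '0xa2']

MEM = 0xbb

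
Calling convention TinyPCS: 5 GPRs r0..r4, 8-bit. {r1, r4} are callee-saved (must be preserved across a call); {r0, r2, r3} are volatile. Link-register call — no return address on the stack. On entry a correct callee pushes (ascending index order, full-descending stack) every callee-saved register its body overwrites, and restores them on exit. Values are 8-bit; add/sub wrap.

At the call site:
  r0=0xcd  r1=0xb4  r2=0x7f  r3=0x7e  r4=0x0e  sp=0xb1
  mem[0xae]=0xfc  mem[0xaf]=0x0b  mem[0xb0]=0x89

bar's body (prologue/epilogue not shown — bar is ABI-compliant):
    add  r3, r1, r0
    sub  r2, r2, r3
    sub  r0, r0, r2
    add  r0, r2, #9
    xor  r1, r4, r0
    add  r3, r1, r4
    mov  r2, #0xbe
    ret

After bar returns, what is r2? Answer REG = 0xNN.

prologue: push r1 → mem[0xb0]=0xb4, sp=0xb0
body[0] add  r3, r1, r0 → r3=0x81
body[1] sub  r2, r2, r3 → r2=0xfe
body[2] sub  r0, r0, r2 → r0=0xcf
body[3] add  r0, r2, #9 → r0=0x07
body[4] xor  r1, r4, r0 → r1=0x09
body[5] add  r3, r1, r4 → r3=0x17
body[6] mov  r2, #0xbe → r2=0xbe
epilogue: pop r1=0xb4, sp=0xb1
r2 is caller-saved → body value

REG = 0xbe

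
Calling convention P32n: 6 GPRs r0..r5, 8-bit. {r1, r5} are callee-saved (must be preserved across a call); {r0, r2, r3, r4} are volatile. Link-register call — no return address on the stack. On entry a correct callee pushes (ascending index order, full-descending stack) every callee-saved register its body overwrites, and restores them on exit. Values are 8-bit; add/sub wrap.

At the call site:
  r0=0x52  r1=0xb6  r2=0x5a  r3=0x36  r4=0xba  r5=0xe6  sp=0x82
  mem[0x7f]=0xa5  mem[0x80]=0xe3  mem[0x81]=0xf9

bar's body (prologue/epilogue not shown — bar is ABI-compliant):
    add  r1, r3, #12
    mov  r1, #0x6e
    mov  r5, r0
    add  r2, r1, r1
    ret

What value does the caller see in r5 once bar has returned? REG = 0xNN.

prologue: push r1 → mem[0x81]=0xb6, sp=0x81
prologue: push r5 → mem[0x80]=0xe6, sp=0x80
body[0] add  r1, r3, #12 → r1=0x42
body[1] mov  r1, #0x6e → r1=0x6e
body[2] mov  r5, r0 → r5=0x52
body[3] add  r2, r1, r1 → r2=0xdc
epilogue: pop r5=0xe6, sp=0x81
epilogue: pop r1=0xb6, sp=0x82
r5 is callee-saved → restored

REG = 0xe6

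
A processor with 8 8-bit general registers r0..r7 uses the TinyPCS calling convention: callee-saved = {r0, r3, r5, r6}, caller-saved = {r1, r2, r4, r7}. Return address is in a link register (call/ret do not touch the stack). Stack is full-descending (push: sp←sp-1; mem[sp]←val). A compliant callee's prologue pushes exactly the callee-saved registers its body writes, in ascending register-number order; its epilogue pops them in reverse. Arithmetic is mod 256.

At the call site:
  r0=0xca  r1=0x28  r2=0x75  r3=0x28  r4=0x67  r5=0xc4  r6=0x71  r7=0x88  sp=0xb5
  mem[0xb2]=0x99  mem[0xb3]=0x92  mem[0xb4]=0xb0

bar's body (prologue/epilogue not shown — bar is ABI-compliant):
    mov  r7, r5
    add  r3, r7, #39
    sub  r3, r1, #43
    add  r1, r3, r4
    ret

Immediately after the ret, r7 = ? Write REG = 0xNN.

REG = 0xc4

prologue: push r3 → mem[0xb4]=0x28, sp=0xb4
body[0] mov  r7, r5 → r7=0xc4
body[1] add  r3, r7, #39 → r3=0xeb
body[2] sub  r3, r1, #43 → r3=0xfd
body[3] add  r1, r3, r4 → r1=0x64
epilogue: pop r3=0x28, sp=0xb5
r7 is caller-saved → body value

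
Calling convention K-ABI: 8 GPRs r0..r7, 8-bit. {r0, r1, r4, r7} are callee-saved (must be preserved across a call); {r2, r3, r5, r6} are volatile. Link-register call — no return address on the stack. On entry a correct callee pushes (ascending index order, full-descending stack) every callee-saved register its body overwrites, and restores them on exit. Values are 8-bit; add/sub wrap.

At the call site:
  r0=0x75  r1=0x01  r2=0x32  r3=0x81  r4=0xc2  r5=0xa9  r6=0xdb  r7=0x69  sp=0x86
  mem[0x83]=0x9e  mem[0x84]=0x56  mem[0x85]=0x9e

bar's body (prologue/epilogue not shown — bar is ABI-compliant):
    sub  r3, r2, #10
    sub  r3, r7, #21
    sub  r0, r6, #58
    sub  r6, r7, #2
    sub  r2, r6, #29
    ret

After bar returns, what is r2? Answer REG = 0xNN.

prologue: push r0 -> mem[0x85]=0x75, sp=0x85
body[0] sub  r3, r2, #10 -> r3=0x28
body[1] sub  r3, r7, #21 -> r3=0x54
body[2] sub  r0, r6, #58 -> r0=0xa1
body[3] sub  r6, r7, #2 -> r6=0x67
body[4] sub  r2, r6, #29 -> r2=0x4a
epilogue: pop r0=0x75, sp=0x86
r2 is caller-saved -> body value

REG = 0x4a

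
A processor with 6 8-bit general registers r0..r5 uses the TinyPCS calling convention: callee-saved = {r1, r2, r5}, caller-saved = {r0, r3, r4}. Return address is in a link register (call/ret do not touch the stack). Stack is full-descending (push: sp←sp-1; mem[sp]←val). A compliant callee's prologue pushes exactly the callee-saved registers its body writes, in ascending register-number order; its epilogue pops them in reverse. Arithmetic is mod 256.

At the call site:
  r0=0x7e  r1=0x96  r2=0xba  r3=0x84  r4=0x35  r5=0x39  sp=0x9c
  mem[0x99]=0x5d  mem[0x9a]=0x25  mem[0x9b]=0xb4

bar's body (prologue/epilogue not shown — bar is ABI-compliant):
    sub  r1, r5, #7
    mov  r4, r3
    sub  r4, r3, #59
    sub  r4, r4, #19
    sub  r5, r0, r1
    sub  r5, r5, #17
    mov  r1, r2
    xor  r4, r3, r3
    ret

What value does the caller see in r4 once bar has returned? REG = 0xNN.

prologue: push r1 -> mem[0x9b]=0x96, sp=0x9b
prologue: push r5 -> mem[0x9a]=0x39, sp=0x9a
body[0] sub  r1, r5, #7 -> r1=0x32
body[1] mov  r4, r3 -> r4=0x84
body[2] sub  r4, r3, #59 -> r4=0x49
body[3] sub  r4, r4, #19 -> r4=0x36
body[4] sub  r5, r0, r1 -> r5=0x4c
body[5] sub  r5, r5, #17 -> r5=0x3b
body[6] mov  r1, r2 -> r1=0xba
body[7] xor  r4, r3, r3 -> r4=0x00
epilogue: pop r5=0x39, sp=0x9b
epilogue: pop r1=0x96, sp=0x9c
r4 is caller-saved -> body value

REG = 0x00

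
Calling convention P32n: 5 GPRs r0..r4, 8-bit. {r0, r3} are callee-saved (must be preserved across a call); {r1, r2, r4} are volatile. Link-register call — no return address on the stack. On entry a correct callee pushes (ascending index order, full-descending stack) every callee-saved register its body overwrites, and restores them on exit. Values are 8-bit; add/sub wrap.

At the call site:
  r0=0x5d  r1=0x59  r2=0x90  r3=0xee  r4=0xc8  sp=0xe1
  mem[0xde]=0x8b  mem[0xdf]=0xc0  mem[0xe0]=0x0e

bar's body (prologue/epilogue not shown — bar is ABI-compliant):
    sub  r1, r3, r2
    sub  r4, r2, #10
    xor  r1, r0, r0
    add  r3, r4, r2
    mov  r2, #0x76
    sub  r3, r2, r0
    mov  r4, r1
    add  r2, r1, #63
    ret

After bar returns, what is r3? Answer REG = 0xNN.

prologue: push r3 → mem[0xe0]=0xee, sp=0xe0
body[0] sub  r1, r3, r2 → r1=0x5e
body[1] sub  r4, r2, #10 → r4=0x86
body[2] xor  r1, r0, r0 → r1=0x00
body[3] add  r3, r4, r2 → r3=0x16
body[4] mov  r2, #0x76 → r2=0x76
body[5] sub  r3, r2, r0 → r3=0x19
body[6] mov  r4, r1 → r4=0x00
body[7] add  r2, r1, #63 → r2=0x3f
epilogue: pop r3=0xee, sp=0xe1
r3 is callee-saved → restored

REG = 0xee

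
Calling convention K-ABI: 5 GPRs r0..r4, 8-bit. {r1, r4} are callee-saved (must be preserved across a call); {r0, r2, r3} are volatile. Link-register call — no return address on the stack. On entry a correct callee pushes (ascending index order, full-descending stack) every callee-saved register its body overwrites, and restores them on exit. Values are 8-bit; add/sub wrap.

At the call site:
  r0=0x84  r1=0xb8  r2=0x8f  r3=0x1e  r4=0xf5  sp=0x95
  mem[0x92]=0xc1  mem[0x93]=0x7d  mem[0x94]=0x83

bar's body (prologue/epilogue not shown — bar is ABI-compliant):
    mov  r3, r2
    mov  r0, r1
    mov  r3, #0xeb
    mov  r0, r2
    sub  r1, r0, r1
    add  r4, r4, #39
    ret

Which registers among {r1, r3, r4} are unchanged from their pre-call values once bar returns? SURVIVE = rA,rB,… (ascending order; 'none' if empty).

SURVIVE = r1,r4

prologue: push r1 → mem[0x94]=0xb8, sp=0x94
prologue: push r4 → mem[0x93]=0xf5, sp=0x93
body[0] mov  r3, r2 → r3=0x8f
body[1] mov  r0, r1 → r0=0xb8
body[2] mov  r3, #0xeb → r3=0xeb
body[3] mov  r0, r2 → r0=0x8f
body[4] sub  r1, r0, r1 → r1=0xd7
body[5] add  r4, r4, #39 → r4=0x1c
epilogue: pop r4=0xf5, sp=0x94
epilogue: pop r1=0xb8, sp=0x95
r1: callee-saved, written=True
r3: caller-saved, written=True
r4: callee-saved, written=True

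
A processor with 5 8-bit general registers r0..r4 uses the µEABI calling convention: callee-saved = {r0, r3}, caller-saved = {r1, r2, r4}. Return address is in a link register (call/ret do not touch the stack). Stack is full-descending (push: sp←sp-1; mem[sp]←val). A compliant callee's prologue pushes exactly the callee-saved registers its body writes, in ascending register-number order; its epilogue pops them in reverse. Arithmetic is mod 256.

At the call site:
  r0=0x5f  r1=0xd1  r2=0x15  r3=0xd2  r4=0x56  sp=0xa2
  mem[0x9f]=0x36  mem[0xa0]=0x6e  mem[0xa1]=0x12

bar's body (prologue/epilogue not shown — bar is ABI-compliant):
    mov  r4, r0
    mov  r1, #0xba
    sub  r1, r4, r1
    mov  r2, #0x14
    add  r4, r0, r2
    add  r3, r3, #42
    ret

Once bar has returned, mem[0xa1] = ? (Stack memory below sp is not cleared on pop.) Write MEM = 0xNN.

MEM = 0xd2

prologue: push r3 -> mem[0xa1]=0xd2, sp=0xa1
body[0] mov  r4, r0 -> r4=0x5f
body[1] mov  r1, #0xba -> r1=0xba
body[2] sub  r1, r4, r1 -> r1=0xa5
body[3] mov  r2, #0x14 -> r2=0x14
body[4] add  r4, r0, r2 -> r4=0x73
body[5] add  r3, r3, #42 -> r3=0xfc
epilogue: pop r3=0xd2, sp=0xa2
prologue pushed ['r3'] at ['0xa1']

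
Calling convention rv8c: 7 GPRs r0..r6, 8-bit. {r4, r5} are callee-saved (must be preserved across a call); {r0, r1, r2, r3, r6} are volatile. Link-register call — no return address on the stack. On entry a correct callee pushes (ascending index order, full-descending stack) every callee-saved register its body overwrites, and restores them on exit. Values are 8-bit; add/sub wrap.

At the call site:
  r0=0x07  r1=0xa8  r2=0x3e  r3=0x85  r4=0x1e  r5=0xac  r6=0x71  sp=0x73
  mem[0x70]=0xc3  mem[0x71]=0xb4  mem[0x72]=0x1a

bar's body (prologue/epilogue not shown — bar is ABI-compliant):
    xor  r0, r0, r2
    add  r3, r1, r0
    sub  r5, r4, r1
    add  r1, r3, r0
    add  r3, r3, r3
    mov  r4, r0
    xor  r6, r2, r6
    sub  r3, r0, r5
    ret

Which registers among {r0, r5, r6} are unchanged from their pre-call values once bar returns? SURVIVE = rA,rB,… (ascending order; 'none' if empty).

SURVIVE = r5

prologue: push r4 -> mem[0x72]=0x1e, sp=0x72
prologue: push r5 -> mem[0x71]=0xac, sp=0x71
body[0] xor  r0, r0, r2 -> r0=0x39
body[1] add  r3, r1, r0 -> r3=0xe1
body[2] sub  r5, r4, r1 -> r5=0x76
body[3] add  r1, r3, r0 -> r1=0x1a
body[4] add  r3, r3, r3 -> r3=0xc2
body[5] mov  r4, r0 -> r4=0x39
body[6] xor  r6, r2, r6 -> r6=0x4f
body[7] sub  r3, r0, r5 -> r3=0xc3
epilogue: pop r5=0xac, sp=0x72
epilogue: pop r4=0x1e, sp=0x73
r0: caller-saved, written=True
r5: callee-saved, written=True
r6: caller-saved, written=True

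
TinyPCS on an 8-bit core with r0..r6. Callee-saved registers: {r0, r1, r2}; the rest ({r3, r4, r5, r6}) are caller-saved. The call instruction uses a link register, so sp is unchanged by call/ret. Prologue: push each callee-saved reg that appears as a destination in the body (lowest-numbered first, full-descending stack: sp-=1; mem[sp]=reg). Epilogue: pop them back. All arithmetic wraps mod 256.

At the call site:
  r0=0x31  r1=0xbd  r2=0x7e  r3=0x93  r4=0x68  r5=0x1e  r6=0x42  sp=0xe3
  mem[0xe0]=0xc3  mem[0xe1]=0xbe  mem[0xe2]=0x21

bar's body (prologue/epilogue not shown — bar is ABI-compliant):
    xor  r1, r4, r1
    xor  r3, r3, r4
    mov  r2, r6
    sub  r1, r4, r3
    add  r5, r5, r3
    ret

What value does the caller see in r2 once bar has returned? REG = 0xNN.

REG = 0x7e

prologue: push r1 -> mem[0xe2]=0xbd, sp=0xe2
prologue: push r2 -> mem[0xe1]=0x7e, sp=0xe1
body[0] xor  r1, r4, r1 -> r1=0xd5
body[1] xor  r3, r3, r4 -> r3=0xfb
body[2] mov  r2, r6 -> r2=0x42
body[3] sub  r1, r4, r3 -> r1=0x6d
body[4] add  r5, r5, r3 -> r5=0x19
epilogue: pop r2=0x7e, sp=0xe2
epilogue: pop r1=0xbd, sp=0xe3
r2 is callee-saved -> restored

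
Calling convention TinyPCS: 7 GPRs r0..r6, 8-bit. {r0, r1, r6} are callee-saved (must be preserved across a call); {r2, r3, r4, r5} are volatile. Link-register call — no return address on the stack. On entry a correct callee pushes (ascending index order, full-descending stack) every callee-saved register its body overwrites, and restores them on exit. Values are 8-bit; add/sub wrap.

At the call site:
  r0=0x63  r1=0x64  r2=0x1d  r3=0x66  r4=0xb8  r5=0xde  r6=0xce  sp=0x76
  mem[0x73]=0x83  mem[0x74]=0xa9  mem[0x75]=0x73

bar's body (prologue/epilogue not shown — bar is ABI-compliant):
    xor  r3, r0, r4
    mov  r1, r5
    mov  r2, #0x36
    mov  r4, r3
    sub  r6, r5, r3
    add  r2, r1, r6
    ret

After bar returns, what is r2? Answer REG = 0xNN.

REG = 0xe1

prologue: push r1 → mem[0x75]=0x64, sp=0x75
prologue: push r6 → mem[0x74]=0xce, sp=0x74
body[0] xor  r3, r0, r4 → r3=0xdb
body[1] mov  r1, r5 → r1=0xde
body[2] mov  r2, #0x36 → r2=0x36
body[3] mov  r4, r3 → r4=0xdb
body[4] sub  r6, r5, r3 → r6=0x03
body[5] add  r2, r1, r6 → r2=0xe1
epilogue: pop r6=0xce, sp=0x75
epilogue: pop r1=0x64, sp=0x76
r2 is caller-saved → body value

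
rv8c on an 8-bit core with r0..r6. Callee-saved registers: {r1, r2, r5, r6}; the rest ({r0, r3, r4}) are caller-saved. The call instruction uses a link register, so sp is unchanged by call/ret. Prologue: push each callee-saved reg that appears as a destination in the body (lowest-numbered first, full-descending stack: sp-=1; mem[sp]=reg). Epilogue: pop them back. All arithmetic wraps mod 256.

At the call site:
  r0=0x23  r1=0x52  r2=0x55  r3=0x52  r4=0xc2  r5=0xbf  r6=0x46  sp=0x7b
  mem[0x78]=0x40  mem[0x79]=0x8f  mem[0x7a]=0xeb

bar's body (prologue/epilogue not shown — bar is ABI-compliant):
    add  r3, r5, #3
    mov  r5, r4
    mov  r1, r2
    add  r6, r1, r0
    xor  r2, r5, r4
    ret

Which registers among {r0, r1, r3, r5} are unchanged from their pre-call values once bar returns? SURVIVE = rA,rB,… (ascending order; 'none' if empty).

SURVIVE = r0,r1,r5

prologue: push r1 -> mem[0x7a]=0x52, sp=0x7a
prologue: push r2 -> mem[0x79]=0x55, sp=0x79
prologue: push r5 -> mem[0x78]=0xbf, sp=0x78
prologue: push r6 -> mem[0x77]=0x46, sp=0x77
body[0] add  r3, r5, #3 -> r3=0xc2
body[1] mov  r5, r4 -> r5=0xc2
body[2] mov  r1, r2 -> r1=0x55
body[3] add  r6, r1, r0 -> r6=0x78
body[4] xor  r2, r5, r4 -> r2=0x00
epilogue: pop r6=0x46, sp=0x78
epilogue: pop r5=0xbf, sp=0x79
epilogue: pop r2=0x55, sp=0x7a
epilogue: pop r1=0x52, sp=0x7b
r0: caller-saved, written=False
r1: callee-saved, written=True
r3: caller-saved, written=True
r5: callee-saved, written=True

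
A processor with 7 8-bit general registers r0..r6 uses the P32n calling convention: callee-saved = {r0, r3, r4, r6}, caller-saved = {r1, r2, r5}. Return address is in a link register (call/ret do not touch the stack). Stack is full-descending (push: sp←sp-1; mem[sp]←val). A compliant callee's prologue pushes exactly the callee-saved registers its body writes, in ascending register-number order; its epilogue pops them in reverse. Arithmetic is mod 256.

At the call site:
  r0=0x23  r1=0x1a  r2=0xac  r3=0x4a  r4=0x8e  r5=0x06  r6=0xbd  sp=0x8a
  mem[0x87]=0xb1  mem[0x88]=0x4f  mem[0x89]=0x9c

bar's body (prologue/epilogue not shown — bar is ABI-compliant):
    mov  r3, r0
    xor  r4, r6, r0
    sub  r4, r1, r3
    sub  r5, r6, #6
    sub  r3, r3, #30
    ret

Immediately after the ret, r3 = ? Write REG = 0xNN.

prologue: push r3 -> mem[0x89]=0x4a, sp=0x89
prologue: push r4 -> mem[0x88]=0x8e, sp=0x88
body[0] mov  r3, r0 -> r3=0x23
body[1] xor  r4, r6, r0 -> r4=0x9e
body[2] sub  r4, r1, r3 -> r4=0xf7
body[3] sub  r5, r6, #6 -> r5=0xb7
body[4] sub  r3, r3, #30 -> r3=0x05
epilogue: pop r4=0x8e, sp=0x89
epilogue: pop r3=0x4a, sp=0x8a
r3 is callee-saved -> restored

REG = 0x4a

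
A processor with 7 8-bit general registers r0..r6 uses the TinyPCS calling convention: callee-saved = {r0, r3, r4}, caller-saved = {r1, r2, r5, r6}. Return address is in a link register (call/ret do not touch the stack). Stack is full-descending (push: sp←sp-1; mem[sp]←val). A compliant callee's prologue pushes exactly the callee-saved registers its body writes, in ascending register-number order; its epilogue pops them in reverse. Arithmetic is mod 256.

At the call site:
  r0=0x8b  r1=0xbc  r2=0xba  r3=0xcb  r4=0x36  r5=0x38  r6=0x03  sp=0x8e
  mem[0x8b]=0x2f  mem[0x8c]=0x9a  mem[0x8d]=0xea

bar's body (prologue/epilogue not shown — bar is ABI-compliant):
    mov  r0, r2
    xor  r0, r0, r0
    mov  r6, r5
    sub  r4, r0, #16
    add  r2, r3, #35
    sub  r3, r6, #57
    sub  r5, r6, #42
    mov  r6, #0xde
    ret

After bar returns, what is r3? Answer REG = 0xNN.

REG = 0xcb

prologue: push r0 -> mem[0x8d]=0x8b, sp=0x8d
prologue: push r3 -> mem[0x8c]=0xcb, sp=0x8c
prologue: push r4 -> mem[0x8b]=0x36, sp=0x8b
body[0] mov  r0, r2 -> r0=0xba
body[1] xor  r0, r0, r0 -> r0=0x00
body[2] mov  r6, r5 -> r6=0x38
body[3] sub  r4, r0, #16 -> r4=0xf0
body[4] add  r2, r3, #35 -> r2=0xee
body[5] sub  r3, r6, #57 -> r3=0xff
body[6] sub  r5, r6, #42 -> r5=0x0e
body[7] mov  r6, #0xde -> r6=0xde
epilogue: pop r4=0x36, sp=0x8c
epilogue: pop r3=0xcb, sp=0x8d
epilogue: pop r0=0x8b, sp=0x8e
r3 is callee-saved -> restored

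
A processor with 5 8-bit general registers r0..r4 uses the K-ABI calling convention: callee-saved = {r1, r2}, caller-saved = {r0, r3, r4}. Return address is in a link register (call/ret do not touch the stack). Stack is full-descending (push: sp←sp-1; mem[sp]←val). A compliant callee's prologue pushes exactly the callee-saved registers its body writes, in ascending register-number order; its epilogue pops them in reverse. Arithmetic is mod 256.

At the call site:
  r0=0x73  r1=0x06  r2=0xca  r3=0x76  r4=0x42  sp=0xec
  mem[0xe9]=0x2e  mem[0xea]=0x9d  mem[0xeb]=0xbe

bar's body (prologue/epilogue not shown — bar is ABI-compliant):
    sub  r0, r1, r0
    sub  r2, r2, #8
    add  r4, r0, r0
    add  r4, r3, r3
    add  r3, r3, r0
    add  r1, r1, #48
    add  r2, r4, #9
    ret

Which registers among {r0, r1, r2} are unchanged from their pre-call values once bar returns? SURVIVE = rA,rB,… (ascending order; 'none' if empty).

prologue: push r1 -> mem[0xeb]=0x06, sp=0xeb
prologue: push r2 -> mem[0xea]=0xca, sp=0xea
body[0] sub  r0, r1, r0 -> r0=0x93
body[1] sub  r2, r2, #8 -> r2=0xc2
body[2] add  r4, r0, r0 -> r4=0x26
body[3] add  r4, r3, r3 -> r4=0xec
body[4] add  r3, r3, r0 -> r3=0x09
body[5] add  r1, r1, #48 -> r1=0x36
body[6] add  r2, r4, #9 -> r2=0xf5
epilogue: pop r2=0xca, sp=0xeb
epilogue: pop r1=0x06, sp=0xec
r0: caller-saved, written=True
r1: callee-saved, written=True
r2: callee-saved, written=True

SURVIVE = r1,r2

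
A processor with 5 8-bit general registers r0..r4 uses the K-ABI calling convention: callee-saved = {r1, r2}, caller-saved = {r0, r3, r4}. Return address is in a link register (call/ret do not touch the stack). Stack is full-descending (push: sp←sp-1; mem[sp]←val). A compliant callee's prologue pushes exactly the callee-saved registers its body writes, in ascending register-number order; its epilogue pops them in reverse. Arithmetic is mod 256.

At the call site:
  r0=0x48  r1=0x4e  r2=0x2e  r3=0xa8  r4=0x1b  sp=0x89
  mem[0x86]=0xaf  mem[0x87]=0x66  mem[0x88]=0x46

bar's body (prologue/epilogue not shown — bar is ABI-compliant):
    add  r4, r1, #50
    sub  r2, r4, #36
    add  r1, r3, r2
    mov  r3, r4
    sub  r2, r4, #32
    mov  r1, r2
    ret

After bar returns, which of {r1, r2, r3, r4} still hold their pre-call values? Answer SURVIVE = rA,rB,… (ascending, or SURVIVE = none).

prologue: push r1 → mem[0x88]=0x4e, sp=0x88
prologue: push r2 → mem[0x87]=0x2e, sp=0x87
body[0] add  r4, r1, #50 → r4=0x80
body[1] sub  r2, r4, #36 → r2=0x5c
body[2] add  r1, r3, r2 → r1=0x04
body[3] mov  r3, r4 → r3=0x80
body[4] sub  r2, r4, #32 → r2=0x60
body[5] mov  r1, r2 → r1=0x60
epilogue: pop r2=0x2e, sp=0x88
epilogue: pop r1=0x4e, sp=0x89
r1: callee-saved, written=True
r2: callee-saved, written=True
r3: caller-saved, written=True
r4: caller-saved, written=True

SURVIVE = r1,r2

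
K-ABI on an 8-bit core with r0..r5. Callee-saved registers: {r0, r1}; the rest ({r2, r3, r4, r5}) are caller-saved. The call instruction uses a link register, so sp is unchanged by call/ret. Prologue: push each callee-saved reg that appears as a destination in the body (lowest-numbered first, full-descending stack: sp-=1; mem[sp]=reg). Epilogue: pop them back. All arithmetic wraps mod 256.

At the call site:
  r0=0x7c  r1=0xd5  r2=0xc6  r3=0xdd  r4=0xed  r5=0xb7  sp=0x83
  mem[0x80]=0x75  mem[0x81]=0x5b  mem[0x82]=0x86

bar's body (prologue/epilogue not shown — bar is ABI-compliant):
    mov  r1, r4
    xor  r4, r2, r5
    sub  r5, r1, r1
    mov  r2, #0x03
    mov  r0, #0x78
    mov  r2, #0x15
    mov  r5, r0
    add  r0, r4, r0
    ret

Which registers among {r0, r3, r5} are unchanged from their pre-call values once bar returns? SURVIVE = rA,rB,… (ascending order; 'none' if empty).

SURVIVE = r0,r3

prologue: push r0 → mem[0x82]=0x7c, sp=0x82
prologue: push r1 → mem[0x81]=0xd5, sp=0x81
body[0] mov  r1, r4 → r1=0xed
body[1] xor  r4, r2, r5 → r4=0x71
body[2] sub  r5, r1, r1 → r5=0x00
body[3] mov  r2, #0x03 → r2=0x03
body[4] mov  r0, #0x78 → r0=0x78
body[5] mov  r2, #0x15 → r2=0x15
body[6] mov  r5, r0 → r5=0x78
body[7] add  r0, r4, r0 → r0=0xe9
epilogue: pop r1=0xd5, sp=0x82
epilogue: pop r0=0x7c, sp=0x83
r0: callee-saved, written=True
r3: caller-saved, written=False
r5: caller-saved, written=True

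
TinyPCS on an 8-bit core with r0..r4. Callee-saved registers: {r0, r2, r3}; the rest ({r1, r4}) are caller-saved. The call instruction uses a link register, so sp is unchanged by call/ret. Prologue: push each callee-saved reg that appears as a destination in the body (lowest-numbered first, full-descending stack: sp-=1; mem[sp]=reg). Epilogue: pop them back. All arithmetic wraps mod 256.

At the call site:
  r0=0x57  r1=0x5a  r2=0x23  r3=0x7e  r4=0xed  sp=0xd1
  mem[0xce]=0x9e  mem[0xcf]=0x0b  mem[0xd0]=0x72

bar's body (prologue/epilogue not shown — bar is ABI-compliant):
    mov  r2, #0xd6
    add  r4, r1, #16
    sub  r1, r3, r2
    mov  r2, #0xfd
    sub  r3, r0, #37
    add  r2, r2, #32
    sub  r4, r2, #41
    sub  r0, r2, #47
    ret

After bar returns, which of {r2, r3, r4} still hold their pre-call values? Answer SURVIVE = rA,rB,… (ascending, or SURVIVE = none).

SURVIVE = r2,r3

prologue: push r0 -> mem[0xd0]=0x57, sp=0xd0
prologue: push r2 -> mem[0xcf]=0x23, sp=0xcf
prologue: push r3 -> mem[0xce]=0x7e, sp=0xce
body[0] mov  r2, #0xd6 -> r2=0xd6
body[1] add  r4, r1, #16 -> r4=0x6a
body[2] sub  r1, r3, r2 -> r1=0xa8
body[3] mov  r2, #0xfd -> r2=0xfd
body[4] sub  r3, r0, #37 -> r3=0x32
body[5] add  r2, r2, #32 -> r2=0x1d
body[6] sub  r4, r2, #41 -> r4=0xf4
body[7] sub  r0, r2, #47 -> r0=0xee
epilogue: pop r3=0x7e, sp=0xcf
epilogue: pop r2=0x23, sp=0xd0
epilogue: pop r0=0x57, sp=0xd1
r2: callee-saved, written=True
r3: callee-saved, written=True
r4: caller-saved, written=True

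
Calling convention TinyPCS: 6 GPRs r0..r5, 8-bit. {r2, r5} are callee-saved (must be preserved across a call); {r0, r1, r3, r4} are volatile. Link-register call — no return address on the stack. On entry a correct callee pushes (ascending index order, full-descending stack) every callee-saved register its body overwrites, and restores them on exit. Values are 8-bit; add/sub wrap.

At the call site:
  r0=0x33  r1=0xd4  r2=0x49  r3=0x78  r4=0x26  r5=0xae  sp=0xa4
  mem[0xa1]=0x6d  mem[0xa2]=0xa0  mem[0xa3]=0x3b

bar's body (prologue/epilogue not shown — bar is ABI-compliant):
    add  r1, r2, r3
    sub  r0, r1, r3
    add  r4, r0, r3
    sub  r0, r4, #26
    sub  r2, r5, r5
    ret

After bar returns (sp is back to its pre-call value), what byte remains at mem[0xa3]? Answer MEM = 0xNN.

MEM = 0x49

prologue: push r2 → mem[0xa3]=0x49, sp=0xa3
body[0] add  r1, r2, r3 → r1=0xc1
body[1] sub  r0, r1, r3 → r0=0x49
body[2] add  r4, r0, r3 → r4=0xc1
body[3] sub  r0, r4, #26 → r0=0xa7
body[4] sub  r2, r5, r5 → r2=0x00
epilogue: pop r2=0x49, sp=0xa4
prologue pushed ['r2'] at ['0xa3']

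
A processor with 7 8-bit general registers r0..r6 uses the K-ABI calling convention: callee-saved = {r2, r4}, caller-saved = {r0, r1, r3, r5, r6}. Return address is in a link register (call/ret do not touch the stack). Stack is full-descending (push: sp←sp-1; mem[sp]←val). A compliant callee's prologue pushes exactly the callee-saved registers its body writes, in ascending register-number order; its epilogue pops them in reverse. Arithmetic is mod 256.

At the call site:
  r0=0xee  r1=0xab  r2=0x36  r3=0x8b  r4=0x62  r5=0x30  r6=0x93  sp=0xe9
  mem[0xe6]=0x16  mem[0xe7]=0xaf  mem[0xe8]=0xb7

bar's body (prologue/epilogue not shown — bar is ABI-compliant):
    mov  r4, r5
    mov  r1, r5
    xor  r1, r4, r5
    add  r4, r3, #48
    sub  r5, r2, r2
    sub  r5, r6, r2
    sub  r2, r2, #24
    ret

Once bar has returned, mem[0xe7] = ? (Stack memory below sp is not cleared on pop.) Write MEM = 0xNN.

MEM = 0x62

prologue: push r2 → mem[0xe8]=0x36, sp=0xe8
prologue: push r4 → mem[0xe7]=0x62, sp=0xe7
body[0] mov  r4, r5 → r4=0x30
body[1] mov  r1, r5 → r1=0x30
body[2] xor  r1, r4, r5 → r1=0x00
body[3] add  r4, r3, #48 → r4=0xbb
body[4] sub  r5, r2, r2 → r5=0x00
body[5] sub  r5, r6, r2 → r5=0x5d
body[6] sub  r2, r2, #24 → r2=0x1e
epilogue: pop r4=0x62, sp=0xe8
epilogue: pop r2=0x36, sp=0xe9
prologue pushed ['r2', 'r4'] at ['0xe8', '0xe7']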